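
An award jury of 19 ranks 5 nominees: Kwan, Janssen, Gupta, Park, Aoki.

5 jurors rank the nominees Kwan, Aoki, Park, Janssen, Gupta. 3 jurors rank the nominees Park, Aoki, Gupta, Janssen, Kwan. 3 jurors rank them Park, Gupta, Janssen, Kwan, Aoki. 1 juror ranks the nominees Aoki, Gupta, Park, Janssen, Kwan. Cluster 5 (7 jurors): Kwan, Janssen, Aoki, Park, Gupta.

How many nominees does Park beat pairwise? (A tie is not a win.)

2

Park against each rival (19 jurors):
Park vs Kwan: Kwan wins 12–7.
Park vs Janssen: Park, 12–7.
Park vs Gupta: Park is ranked higher on 5+3+3+7 = 18 ballots, Gupta on 1. Park wins 18–1.
Park vs Aoki: Aoki wins 13–6.
Park beats Janssen, Gupta; loses to Kwan, Aoki — 2 pairwise wins.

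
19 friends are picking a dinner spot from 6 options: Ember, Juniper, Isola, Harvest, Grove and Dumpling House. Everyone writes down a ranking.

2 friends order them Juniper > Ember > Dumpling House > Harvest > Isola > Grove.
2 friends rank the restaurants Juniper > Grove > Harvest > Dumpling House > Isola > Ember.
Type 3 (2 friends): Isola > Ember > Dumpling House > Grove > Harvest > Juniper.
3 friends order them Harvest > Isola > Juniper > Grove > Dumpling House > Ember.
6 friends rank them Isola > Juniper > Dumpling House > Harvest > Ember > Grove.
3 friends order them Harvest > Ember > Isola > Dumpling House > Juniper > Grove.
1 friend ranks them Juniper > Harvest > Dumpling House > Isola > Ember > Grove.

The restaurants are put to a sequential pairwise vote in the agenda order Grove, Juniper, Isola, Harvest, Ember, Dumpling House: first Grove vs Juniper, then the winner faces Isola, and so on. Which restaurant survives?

Round 1: Grove vs Juniper — 2–17, Juniper advances.
Round 2: Juniper vs Isola — 5–14, Isola advances.
Round 3: Isola vs Harvest — 8–11, Harvest advances.
Round 4: Harvest vs Ember — 15–4, Harvest advances.
Round 5: Harvest vs Dumpling House — 9–10, Dumpling House advances.
The agenda winner is Dumpling House.

Dumpling House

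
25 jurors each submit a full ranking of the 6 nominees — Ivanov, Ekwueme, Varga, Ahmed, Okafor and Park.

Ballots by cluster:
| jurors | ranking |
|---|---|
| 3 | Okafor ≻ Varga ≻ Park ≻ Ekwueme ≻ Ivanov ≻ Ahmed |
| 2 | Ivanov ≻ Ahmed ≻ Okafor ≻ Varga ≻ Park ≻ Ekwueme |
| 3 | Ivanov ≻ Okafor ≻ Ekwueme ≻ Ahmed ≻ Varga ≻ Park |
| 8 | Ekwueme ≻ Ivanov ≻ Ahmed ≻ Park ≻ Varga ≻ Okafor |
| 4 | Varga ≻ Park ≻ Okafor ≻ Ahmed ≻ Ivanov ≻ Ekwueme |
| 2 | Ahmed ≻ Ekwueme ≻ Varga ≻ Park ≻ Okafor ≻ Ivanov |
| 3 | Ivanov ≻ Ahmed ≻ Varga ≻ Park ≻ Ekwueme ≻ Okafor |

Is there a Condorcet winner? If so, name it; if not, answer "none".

Pairwise majorities:
Ivanov–Ekwueme: Ekwueme 13–12.
Ivanov vs Varga: Ivanov is ranked higher on 2+3+8+3 = 16 ballots, Varga on 9. Ivanov wins 16–9.
Ivanov vs Ahmed: 19 to 6, Ivanov.
Ivanov vs Okafor: 2+3+8+3 = 16 for Ivanov, 9 for Okafor — Ivanov by 16–9.
Ivanov vs Park: 2+3+8+3 = 16 for Ivanov, 9 for Park — Ivanov by 16–9.
Ekwueme vs Varga: Ekwueme, 13–12.
Ekwueme vs Ahmed: 14 to 11, Ekwueme.
Ekwueme vs Okafor: Ekwueme, 13–12.
Ekwueme–Park: Ekwueme 13–12.
Varga vs Ahmed: Varga preferred on 3+4 = 7 ballots; Ahmed wins 18–7.
Varga vs Okafor: Varga wins 17–8.
Varga vs Park: Varga preferred on 3+2+3+4+2+3 = 17 ballots; Varga wins 17–8.
Ahmed vs Okafor: 2+8+2+3 = 15 for Ahmed, 10 for Okafor — Ahmed by 15–10.
Ahmed–Park: Ahmed 18–7.
Okafor vs Park: 3+2+3 = 8 for Okafor, 17 for Park — Park by 17–8.
Ekwueme beats each of Ivanov, Varga, Ahmed, Okafor, Park — Ekwueme is the Condorcet winner.

Ekwueme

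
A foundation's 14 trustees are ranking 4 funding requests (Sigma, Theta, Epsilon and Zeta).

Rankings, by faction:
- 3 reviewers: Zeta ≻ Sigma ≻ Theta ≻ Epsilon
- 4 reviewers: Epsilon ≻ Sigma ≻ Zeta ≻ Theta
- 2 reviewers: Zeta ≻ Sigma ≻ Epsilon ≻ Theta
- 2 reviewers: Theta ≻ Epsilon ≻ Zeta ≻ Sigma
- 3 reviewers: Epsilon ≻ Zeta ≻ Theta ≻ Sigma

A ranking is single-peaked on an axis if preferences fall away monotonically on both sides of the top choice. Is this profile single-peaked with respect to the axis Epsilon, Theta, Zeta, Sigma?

no

Axis positions: Epsilon=1, Theta=2, Zeta=3, Sigma=4.
Faction 1 (peak Zeta at position 3): ranking walks positions 3-4-2-1, expanding outward from the peak — single-peaked.
Faction 2: ranking walks positions 1-4-3-2; Sigma is ranked above Theta even though Theta lies between Sigma and the peak Epsilon on the axis — preferences dip and rise again. Not single-peaked.
Faction 3: ranking walks positions 3-4-1-2; Epsilon is ranked above Theta even though Theta lies between Epsilon and the peak Zeta on the axis — preferences dip and rise again. Not single-peaked.
Faction 4 (peak Theta at position 2): ranking walks positions 2-1-3-4, expanding outward from the peak — single-peaked.
Faction 5: ranking walks positions 1-3-2-4; Zeta is ranked above Theta even though Theta lies between Zeta and the peak Epsilon on the axis — preferences dip and rise again. Not single-peaked.
Faction 2 violates single-peakedness, so the profile is not single-peaked on this axis.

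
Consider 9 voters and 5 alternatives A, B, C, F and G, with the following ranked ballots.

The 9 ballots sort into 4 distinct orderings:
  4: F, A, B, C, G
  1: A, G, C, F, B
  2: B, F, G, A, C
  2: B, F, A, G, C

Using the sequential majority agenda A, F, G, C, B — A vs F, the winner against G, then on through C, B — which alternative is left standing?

F

Round 1: A vs F — 1–8, F advances.
Round 2: F vs G — 8–1, F advances.
Round 3: F vs C — 8–1, F advances.
Round 4: F vs B — 5–4, F advances.
F survives the agenda.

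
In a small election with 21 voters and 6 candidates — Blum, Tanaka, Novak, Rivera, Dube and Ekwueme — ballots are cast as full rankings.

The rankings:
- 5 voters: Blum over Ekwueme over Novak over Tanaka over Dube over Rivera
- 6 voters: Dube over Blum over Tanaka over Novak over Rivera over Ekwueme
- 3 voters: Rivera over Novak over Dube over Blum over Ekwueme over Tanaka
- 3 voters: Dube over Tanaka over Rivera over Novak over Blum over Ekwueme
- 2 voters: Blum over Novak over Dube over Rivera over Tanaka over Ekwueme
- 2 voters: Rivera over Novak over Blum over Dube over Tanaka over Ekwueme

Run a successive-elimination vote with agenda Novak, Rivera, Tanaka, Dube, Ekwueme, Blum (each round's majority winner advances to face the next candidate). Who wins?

Blum

Round 1: Novak vs Rivera — 13–8, Novak advances.
Round 2: Novak vs Tanaka — 12–9, Novak advances.
Round 3: Novak vs Dube — 12–9, Novak advances.
Round 4: Novak vs Ekwueme — 16–5, Novak advances.
Round 5: Novak vs Blum — 8–13, Blum advances.
The agenda winner is Blum.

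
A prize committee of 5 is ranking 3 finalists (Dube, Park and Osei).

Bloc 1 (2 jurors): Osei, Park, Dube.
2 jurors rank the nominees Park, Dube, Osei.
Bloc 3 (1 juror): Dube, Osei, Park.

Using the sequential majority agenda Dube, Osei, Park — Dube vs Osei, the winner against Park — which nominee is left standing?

Round 1: Dube vs Osei — 3–2, Dube advances.
Round 2: Dube vs Park — 1–4, Park advances.
Park survives the agenda.

Park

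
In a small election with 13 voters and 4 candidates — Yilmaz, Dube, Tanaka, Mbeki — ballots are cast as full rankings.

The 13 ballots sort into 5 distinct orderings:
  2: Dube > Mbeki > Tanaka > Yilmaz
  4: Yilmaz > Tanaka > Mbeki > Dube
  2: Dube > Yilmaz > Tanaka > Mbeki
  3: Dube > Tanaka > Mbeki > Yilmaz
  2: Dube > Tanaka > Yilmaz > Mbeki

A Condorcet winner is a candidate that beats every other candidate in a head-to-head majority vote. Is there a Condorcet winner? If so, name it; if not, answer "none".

Dube

Head-to-head results (13 voters):
Yilmaz vs Dube: 4 for Yilmaz, 9 for Dube — Dube by 9–4.
Yilmaz vs Tanaka: 4+2 = 6 for Yilmaz, 7 for Tanaka — Tanaka by 7–6.
Yilmaz vs Mbeki: 8 to 5, Yilmaz.
Dube vs Tanaka: Dube preferred on 2+2+3+2 = 9 ballots; Dube wins 9–4.
Dube vs Mbeki: Dube is ranked higher on 2+2+3+2 = 9 ballots, Mbeki on 4. Dube wins 9–4.
Tanaka vs Mbeki: Tanaka is ranked higher on 4+2+3+2 = 11 ballots, Mbeki on 2. Tanaka wins 11–2.
Dube beats each of Yilmaz, Tanaka, Mbeki — Dube is the Condorcet winner.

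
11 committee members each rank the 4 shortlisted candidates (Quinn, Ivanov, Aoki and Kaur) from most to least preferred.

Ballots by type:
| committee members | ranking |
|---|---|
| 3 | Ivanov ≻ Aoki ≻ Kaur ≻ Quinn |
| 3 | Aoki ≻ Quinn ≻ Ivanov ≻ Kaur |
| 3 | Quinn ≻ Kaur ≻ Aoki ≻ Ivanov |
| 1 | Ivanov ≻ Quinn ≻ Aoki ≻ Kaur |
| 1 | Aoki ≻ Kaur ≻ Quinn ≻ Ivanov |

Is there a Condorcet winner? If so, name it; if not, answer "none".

Aoki

Head-to-head results (11 committee members):
Quinn vs Ivanov: Quinn wins 7–4.
Quinn vs Aoki: Aoki, 7–4.
Quinn vs Kaur: Quinn, 7–4.
Ivanov vs Aoki: Aoki, 7–4.
Ivanov vs Kaur: Ivanov, 7–4.
Aoki vs Kaur: Aoki, 8–3.
Only Aoki has no losses; Aoki is the Condorcet winner.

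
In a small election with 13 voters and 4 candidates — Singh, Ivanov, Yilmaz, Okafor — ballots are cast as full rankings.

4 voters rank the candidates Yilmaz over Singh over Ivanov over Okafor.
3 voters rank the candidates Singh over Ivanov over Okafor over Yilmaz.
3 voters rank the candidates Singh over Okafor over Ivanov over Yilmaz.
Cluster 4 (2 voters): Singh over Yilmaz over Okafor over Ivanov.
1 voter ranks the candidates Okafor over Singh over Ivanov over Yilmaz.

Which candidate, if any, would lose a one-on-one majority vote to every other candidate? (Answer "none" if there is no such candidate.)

Yilmaz

Head-to-head results (13 voters):
Singh vs Ivanov: Singh preferred on 4+3+3+2+1 = 13 ballots; Singh wins 13–0.
Singh vs Yilmaz: 3+3+2+1 = 9 for Singh, 4 for Yilmaz — Singh by 9–4.
Singh vs Okafor: Singh, 12–1.
Ivanov vs Yilmaz: Ivanov, 7–6.
Ivanov vs Okafor: 4+3 = 7 for Ivanov, 6 for Okafor — Ivanov by 7–6.
Yilmaz vs Okafor: Yilmaz preferred on 4+2 = 6 ballots; Okafor wins 7–6.
Yilmaz loses to every other candidate — it is the Condorcet loser.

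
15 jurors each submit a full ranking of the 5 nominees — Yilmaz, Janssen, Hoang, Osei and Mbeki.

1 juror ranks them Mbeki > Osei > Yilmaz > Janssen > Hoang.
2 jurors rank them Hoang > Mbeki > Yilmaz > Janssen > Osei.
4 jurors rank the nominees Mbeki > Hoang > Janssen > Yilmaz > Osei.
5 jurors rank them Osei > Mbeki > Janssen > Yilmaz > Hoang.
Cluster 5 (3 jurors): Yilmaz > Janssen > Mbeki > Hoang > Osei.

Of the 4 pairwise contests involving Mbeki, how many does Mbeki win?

4

Mbeki against each rival (15 jurors):
Mbeki vs Yilmaz: Mbeki wins 12–3.
Mbeki vs Janssen: Mbeki is ranked higher on 1+2+4+5 = 12 ballots, Janssen on 3. Mbeki wins 12–3.
Mbeki vs Hoang: Mbeki wins 13–2.
Mbeki vs Osei: 1+2+4+3 = 10 for Mbeki, 5 for Osei — Mbeki by 10–5.
Mbeki beats Yilmaz, Janssen, Hoang, Osei — 4 pairwise wins.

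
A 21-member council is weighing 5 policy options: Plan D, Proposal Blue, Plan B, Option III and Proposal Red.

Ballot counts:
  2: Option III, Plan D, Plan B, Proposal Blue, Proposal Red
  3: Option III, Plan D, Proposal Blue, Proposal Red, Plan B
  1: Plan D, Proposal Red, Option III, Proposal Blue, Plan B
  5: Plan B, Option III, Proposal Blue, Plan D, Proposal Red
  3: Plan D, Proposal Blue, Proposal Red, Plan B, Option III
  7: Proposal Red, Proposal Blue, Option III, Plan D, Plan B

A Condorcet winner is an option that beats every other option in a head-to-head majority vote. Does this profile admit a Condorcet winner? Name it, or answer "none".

none

Pairwise majorities:
Plan D vs Proposal Blue: Proposal Blue wins 12–9.
Plan D vs Plan B: Plan D wins 16–5.
Plan D–Option III: Option III 17–4.
Plan D vs Proposal Red: Plan D wins 14–7.
Proposal Blue vs Plan B: Proposal Blue wins 14–7.
Proposal Blue vs Option III: Option III wins 11–10.
Proposal Blue–Proposal Red: Proposal Blue 13–8.
Plan B–Option III: Option III 13–8.
Plan B vs Proposal Red: Proposal Red, 14–7.
Option III–Proposal Red: Proposal Red 11–10.
Every option loses at least once (Plan D loses to Proposal Blue; Proposal Blue loses to Option III; Plan B loses to Plan D; Option III loses to Proposal Red; Proposal Red loses to Plan D). The majority relation contains the cycle Plan D > Proposal Red > Option III > Plan D, so there is no Condorcet winner.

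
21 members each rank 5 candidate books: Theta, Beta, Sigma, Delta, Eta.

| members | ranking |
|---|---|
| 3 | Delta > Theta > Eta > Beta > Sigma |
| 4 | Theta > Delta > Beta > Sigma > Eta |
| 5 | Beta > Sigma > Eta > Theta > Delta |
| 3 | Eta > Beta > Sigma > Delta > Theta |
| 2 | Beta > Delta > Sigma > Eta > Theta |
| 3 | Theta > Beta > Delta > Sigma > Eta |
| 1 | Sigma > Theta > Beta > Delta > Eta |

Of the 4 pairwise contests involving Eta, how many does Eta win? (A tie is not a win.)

0

Eta against each rival (21 members):
Eta vs Theta: Theta wins 11–10.
Eta vs Beta: 6 to 15, Beta.
Eta vs Sigma: Eta is ranked higher on 3+3 = 6 ballots, Sigma on 15. Sigma wins 15–6.
Eta vs Delta: Eta preferred on 5+3 = 8 ballots; Delta wins 13–8.
Eta beats no one; loses to Theta, Beta, Sigma, Delta — 0 pairwise wins.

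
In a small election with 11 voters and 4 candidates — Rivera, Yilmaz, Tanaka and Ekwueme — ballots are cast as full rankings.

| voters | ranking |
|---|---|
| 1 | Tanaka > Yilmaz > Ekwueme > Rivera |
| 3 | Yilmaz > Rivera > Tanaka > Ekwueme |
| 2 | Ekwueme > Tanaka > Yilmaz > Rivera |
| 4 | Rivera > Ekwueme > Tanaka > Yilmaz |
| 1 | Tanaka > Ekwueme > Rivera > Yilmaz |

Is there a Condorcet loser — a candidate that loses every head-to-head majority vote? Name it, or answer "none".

none

Pairwise majorities:
Rivera vs Yilmaz: Yilmaz wins 6–5.
Rivera vs Tanaka: Rivera, 7–4.
Rivera–Ekwueme: Rivera 7–4.
Yilmaz vs Tanaka: Tanaka wins 8–3.
Yilmaz–Ekwueme: Ekwueme 7–4.
Tanaka vs Ekwueme: Tanaka preferred on 1+3+1 = 5 ballots; Ekwueme wins 6–5.
Each candidate has at least one pairwise win (Rivera beats Tanaka; Yilmaz beats Rivera; Tanaka beats Yilmaz; Ekwueme beats Yilmaz) — no Condorcet loser.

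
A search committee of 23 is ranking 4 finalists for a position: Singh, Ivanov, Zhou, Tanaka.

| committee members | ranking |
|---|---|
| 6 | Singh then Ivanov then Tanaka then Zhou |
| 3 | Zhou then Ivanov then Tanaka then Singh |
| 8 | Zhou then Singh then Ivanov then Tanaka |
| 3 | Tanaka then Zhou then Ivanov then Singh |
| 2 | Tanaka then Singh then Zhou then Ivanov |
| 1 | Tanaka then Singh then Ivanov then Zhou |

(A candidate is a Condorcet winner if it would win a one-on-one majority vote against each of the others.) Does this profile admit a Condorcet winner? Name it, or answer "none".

Pairwise majorities:
Singh vs Ivanov: Singh, 17–6.
Singh vs Zhou: Zhou wins 14–9.
Singh vs Tanaka: 14 to 9, Singh.
Ivanov vs Zhou: 7 to 16, Zhou.
Ivanov vs Tanaka: Ivanov preferred on 6+3+8 = 17 ballots; Ivanov wins 17–6.
Zhou vs Tanaka: Zhou is ranked higher on 3+8 = 11 ballots, Tanaka on 12. Tanaka wins 12–11.
Each candidate drops at least one matchup (Singh loses to Zhou; Ivanov loses to Singh; Zhou loses to Tanaka; Tanaka loses to Singh); the cycle Singh > Tanaka > Zhou > Singh rules out a Condorcet winner.

none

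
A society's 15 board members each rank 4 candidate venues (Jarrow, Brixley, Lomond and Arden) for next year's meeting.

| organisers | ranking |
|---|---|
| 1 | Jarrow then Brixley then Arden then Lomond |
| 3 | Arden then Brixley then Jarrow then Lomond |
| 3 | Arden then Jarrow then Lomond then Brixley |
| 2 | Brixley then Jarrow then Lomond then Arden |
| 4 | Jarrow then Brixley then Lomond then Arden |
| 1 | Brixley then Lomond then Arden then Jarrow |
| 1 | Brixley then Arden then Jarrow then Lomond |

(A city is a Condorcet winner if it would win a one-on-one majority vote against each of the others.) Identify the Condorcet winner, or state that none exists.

Head-to-head results (15 organisers):
Jarrow–Brixley: Jarrow 8–7.
Jarrow–Lomond: Jarrow 14–1.
Jarrow–Arden: Arden 8–7.
Brixley vs Lomond: Brixley, 12–3.
Brixley vs Arden: Brixley wins 9–6.
Lomond–Arden: Arden 8–7.
Each city drops at least one matchup (Jarrow loses to Arden; Brixley loses to Jarrow; Lomond loses to Jarrow; Arden loses to Brixley); the cycle Jarrow beats Brixley beats Arden beats Jarrow rules out a Condorcet winner.

none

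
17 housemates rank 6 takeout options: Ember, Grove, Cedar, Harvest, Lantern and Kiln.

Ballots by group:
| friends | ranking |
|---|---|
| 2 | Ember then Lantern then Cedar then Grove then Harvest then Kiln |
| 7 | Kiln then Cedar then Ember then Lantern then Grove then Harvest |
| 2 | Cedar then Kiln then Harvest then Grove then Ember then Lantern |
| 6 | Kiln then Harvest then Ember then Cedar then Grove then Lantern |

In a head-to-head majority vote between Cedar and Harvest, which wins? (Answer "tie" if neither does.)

Ballots ranking Cedar above Harvest: 2 + 7 + 2 = 11.
Ballots ranking Harvest above Cedar: 17 − 11 = 6.
Cedar wins the head-to-head 11–6.

Cedar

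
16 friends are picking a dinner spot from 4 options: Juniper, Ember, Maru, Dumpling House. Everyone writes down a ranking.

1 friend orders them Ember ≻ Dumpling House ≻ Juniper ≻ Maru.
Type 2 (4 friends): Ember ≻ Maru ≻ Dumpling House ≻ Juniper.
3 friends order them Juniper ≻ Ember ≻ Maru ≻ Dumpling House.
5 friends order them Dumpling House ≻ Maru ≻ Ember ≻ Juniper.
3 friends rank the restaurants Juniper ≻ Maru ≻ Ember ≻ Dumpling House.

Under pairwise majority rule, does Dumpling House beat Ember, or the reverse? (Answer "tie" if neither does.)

Ember

Ballots ranking Dumpling House above Ember: 5.
Ballots ranking Ember above Dumpling House: 16 − 5 = 11.
Ember wins the head-to-head 11–5.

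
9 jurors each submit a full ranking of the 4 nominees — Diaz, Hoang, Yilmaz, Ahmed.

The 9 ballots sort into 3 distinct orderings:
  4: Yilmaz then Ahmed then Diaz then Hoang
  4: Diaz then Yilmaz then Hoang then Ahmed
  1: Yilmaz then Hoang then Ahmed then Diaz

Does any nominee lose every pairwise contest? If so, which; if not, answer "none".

none

Pairwise majorities:
Diaz vs Hoang: Diaz preferred on 4+4 = 8 ballots; Diaz wins 8–1.
Diaz vs Yilmaz: 4 to 5, Yilmaz.
Diaz vs Ahmed: Diaz preferred on 4 ballots; Ahmed wins 5–4.
Hoang vs Yilmaz: Yilmaz wins 9–0.
Hoang vs Ahmed: Hoang, 5–4.
Yilmaz vs Ahmed: Yilmaz is ranked higher on 4+4+1 = 9 ballots, Ahmed on 0. Yilmaz wins 9–0.
No nominee is winless: Diaz beats Hoang; Hoang beats Ahmed; Yilmaz beats Diaz; Ahmed beats Diaz. There is no Condorcet loser.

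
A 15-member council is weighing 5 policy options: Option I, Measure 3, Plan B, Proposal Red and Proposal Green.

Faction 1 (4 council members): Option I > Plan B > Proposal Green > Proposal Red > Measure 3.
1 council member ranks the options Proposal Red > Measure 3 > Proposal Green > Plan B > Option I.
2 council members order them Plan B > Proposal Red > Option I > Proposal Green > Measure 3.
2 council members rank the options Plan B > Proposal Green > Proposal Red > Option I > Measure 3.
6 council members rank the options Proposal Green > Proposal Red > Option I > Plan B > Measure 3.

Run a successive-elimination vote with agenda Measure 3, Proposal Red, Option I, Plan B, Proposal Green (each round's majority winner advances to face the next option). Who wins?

Plan B

Round 1: Measure 3 vs Proposal Red — 0–15, Proposal Red advances.
Round 2: Proposal Red vs Option I — 11–4, Proposal Red advances.
Round 3: Proposal Red vs Plan B — 7–8, Plan B advances.
Round 4: Plan B vs Proposal Green — 8–7, Plan B advances.
Plan B survives the agenda.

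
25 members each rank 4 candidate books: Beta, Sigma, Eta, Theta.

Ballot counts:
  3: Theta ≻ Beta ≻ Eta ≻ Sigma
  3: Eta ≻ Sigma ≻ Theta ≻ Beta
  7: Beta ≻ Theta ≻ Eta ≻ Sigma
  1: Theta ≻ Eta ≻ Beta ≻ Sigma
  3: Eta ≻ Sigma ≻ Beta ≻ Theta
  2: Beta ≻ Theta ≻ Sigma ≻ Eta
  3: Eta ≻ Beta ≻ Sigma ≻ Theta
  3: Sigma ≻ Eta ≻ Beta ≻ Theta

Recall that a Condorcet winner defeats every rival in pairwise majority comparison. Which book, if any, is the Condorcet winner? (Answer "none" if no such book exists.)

Pairwise majorities:
Beta vs Sigma: Beta preferred on 3+7+1+2+3 = 16 ballots; Beta wins 16–9.
Beta vs Eta: 3+7+2 = 12 for Beta, 13 for Eta — Eta by 13–12.
Beta vs Theta: 7+3+2+3+3 = 18 for Beta, 7 for Theta — Beta by 18–7.
Sigma vs Eta: Sigma is ranked higher on 2+3 = 5 ballots, Eta on 20. Eta wins 20–5.
Sigma vs Theta: Sigma preferred on 3+3+3+3 = 12 ballots; Theta wins 13–12.
Eta vs Theta: 12 to 13, Theta.
Each book drops at least one matchup (Beta loses to Eta; Sigma loses to Beta; Eta loses to Theta; Theta loses to Beta); the cycle Beta → Theta → Eta → Beta rules out a Condorcet winner.

none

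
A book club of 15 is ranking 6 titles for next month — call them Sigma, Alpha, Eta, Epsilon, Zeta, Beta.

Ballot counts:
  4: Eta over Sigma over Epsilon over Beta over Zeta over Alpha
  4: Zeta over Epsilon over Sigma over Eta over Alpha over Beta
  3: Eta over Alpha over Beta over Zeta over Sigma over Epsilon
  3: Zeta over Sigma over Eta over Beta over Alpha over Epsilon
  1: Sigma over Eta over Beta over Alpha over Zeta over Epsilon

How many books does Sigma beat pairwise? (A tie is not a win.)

4

Sigma against each rival (15 members):
Sigma vs Alpha: Sigma, 12–3.
Sigma vs Eta: Sigma wins 8–7.
Sigma vs Epsilon: 4+3+3+1 = 11 for Sigma, 4 for Epsilon — Sigma by 11–4.
Sigma vs Zeta: Zeta wins 10–5.
Sigma–Beta: Sigma 12–3.
Sigma beats Alpha, Eta, Epsilon, Beta; loses to Zeta — 4 pairwise wins.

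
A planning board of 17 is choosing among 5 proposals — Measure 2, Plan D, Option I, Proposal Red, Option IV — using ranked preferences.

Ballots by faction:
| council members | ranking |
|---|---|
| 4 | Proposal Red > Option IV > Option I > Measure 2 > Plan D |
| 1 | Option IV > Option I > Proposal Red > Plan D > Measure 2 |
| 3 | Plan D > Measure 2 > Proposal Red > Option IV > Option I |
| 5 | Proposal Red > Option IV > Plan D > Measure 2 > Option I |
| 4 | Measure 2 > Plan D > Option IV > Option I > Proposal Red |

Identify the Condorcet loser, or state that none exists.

Head-to-head results (17 council members):
Measure 2 vs Plan D: Plan D, 9–8.
Measure 2–Option I: Measure 2 12–5.
Measure 2 vs Proposal Red: 7 to 10, Proposal Red.
Measure 2 vs Option IV: Option IV wins 10–7.
Plan D vs Option I: Plan D, 12–5.
Plan D vs Proposal Red: Proposal Red, 10–7.
Plan D vs Option IV: Plan D is ranked higher on 3+4 = 7 ballots, Option IV on 10. Option IV wins 10–7.
Option I–Proposal Red: Proposal Red 12–5.
Option I vs Option IV: Option IV wins 17–0.
Proposal Red–Option IV: Proposal Red 12–5.
Option I is beaten in every head-to-head and is the Condorcet loser.

Option I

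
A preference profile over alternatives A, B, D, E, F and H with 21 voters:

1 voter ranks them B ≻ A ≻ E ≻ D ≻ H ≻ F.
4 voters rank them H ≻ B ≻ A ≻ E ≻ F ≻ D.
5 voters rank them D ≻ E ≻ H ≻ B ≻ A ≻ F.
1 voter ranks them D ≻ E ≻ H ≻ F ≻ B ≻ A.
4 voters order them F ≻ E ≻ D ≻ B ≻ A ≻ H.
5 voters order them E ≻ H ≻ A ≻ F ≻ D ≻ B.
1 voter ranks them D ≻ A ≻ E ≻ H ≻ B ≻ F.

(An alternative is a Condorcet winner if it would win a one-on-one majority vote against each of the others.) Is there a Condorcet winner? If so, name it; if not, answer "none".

Check each pair by majority over 21 ballots:
A–B: B 15–6.
A vs D: A preferred on 1+4+5 = 10 ballots; D wins 11–10.
A vs E: 1+4+1 = 6 for A, 15 for E — E by 15–6.
A vs F: 1+4+5+5+1 = 16 for A, 5 for F — A by 16–5.
A–H: H 15–6.
B vs D: 1+4 = 5 for B, 16 for D — D by 16–5.
B vs E: 1+4 = 5 for B, 16 for E — E by 16–5.
B vs F: 11 to 10, B.
B vs H: 5 to 16, H.
D vs E: 5+1+1 = 7 for D, 14 for E — E by 14–7.
D vs F: D preferred on 1+5+1+1 = 8 ballots; F wins 13–8.
D vs H: D wins 12–9.
E vs F: 17 to 4, E.
E vs H: 1+5+1+4+5+1 = 17 for E, 4 for H — E by 17–4.
F vs H: F preferred on 4 ballots; H wins 17–4.
E wins every pairwise contest, so E is the Condorcet winner.

E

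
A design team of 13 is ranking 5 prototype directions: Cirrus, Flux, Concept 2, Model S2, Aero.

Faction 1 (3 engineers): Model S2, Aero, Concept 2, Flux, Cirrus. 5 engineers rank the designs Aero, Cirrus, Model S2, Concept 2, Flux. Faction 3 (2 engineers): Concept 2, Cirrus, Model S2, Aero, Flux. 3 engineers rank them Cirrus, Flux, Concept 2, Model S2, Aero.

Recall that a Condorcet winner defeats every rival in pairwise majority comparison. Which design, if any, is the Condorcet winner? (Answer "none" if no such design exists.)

none

Pairwise majorities:
Cirrus vs Flux: Cirrus wins 10–3.
Cirrus vs Concept 2: Cirrus, 8–5.
Cirrus vs Model S2: Cirrus wins 10–3.
Cirrus vs Aero: 5 to 8, Aero.
Flux vs Concept 2: Flux preferred on 3 ballots; Concept 2 wins 10–3.
Flux–Model S2: Model S2 10–3.
Flux vs Aero: Aero, 10–3.
Concept 2 vs Model S2: Concept 2 is ranked higher on 2+3 = 5 ballots, Model S2 on 8. Model S2 wins 8–5.
Concept 2 vs Aero: Concept 2 is ranked higher on 2+3 = 5 ballots, Aero on 8. Aero wins 8–5.
Model S2 vs Aero: Model S2 preferred on 3+2+3 = 8 ballots; Model S2 wins 8–5.
Every design loses at least once (Cirrus loses to Aero; Flux loses to Cirrus; Concept 2 loses to Cirrus; Model S2 loses to Cirrus; Aero loses to Model S2). The majority relation contains the cycle Cirrus > Model S2 > Aero > Cirrus, so there is no Condorcet winner.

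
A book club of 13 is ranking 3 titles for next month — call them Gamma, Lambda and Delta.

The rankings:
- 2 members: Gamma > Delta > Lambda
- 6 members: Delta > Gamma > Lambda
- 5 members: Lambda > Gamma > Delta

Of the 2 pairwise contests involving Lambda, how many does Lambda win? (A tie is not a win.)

0

Lambda against each rival (13 members):
Lambda vs Gamma: Gamma, 8–5.
Lambda–Delta: Delta 8–5.
Lambda beats no one; loses to Gamma, Delta — 0 pairwise wins.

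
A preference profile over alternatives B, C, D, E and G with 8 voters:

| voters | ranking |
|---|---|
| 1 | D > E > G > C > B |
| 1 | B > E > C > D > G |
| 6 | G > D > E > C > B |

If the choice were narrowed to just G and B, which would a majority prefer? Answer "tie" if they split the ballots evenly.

Ballots ranking G above B: 1 + 6 = 7.
Ballots ranking B above G: 8 − 7 = 1.
G wins the head-to-head 7–1.

G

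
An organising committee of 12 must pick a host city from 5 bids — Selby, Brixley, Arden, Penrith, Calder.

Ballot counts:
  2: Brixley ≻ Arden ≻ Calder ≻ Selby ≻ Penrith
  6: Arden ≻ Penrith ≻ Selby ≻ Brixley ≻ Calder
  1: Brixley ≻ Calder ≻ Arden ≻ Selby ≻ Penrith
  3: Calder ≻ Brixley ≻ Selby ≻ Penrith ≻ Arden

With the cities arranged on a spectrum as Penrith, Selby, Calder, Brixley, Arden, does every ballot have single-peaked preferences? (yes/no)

no

Axis positions: Penrith=1, Selby=2, Calder=3, Brixley=4, Arden=5.
Group 1 (peak Brixley at position 4): ranking walks positions 4-5-3-2-1, expanding outward from the peak — single-peaked.
Group 2: ranking walks positions 5-1-2-4-3; Penrith is ranked above Brixley even though Brixley lies between Penrith and the peak Arden on the axis — preferences dip and rise again. Not single-peaked.
Group 3 (peak Brixley at position 4): ranking walks positions 4-3-5-2-1, expanding outward from the peak — single-peaked.
Group 4 (peak Calder at position 3): ranking walks positions 3-4-2-1-5, expanding outward from the peak — single-peaked.
Group 2 violates single-peakedness, so the profile is not single-peaked on this axis.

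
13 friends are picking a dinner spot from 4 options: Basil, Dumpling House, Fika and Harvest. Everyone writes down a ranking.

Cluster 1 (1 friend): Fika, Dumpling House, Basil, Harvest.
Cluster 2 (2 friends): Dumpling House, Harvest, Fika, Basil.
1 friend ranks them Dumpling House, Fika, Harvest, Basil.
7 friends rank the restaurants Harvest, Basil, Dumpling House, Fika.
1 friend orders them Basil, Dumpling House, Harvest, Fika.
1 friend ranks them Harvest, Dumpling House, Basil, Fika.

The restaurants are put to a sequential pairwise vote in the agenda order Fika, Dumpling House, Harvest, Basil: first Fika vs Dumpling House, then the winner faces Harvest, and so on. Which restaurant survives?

Round 1: Fika vs Dumpling House — 1–12, Dumpling House advances.
Round 2: Dumpling House vs Harvest — 5–8, Harvest advances.
Round 3: Harvest vs Basil — 11–2, Harvest advances.
The agenda winner is Harvest.

Harvest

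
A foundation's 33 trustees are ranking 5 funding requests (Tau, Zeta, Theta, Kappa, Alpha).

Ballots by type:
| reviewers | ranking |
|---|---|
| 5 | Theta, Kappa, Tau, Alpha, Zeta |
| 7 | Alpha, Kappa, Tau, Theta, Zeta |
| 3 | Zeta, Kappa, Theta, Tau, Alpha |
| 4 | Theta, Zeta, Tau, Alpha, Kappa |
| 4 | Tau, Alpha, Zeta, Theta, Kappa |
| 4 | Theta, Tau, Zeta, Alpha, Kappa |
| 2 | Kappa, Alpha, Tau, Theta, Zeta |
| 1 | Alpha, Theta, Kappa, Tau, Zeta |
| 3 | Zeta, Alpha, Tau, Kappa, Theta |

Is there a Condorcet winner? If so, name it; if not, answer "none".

Head-to-head results (33 reviewers):
Tau–Zeta: Tau 23–10.
Tau vs Theta: Theta, 17–16.
Tau–Kappa: Kappa 18–15.
Tau–Alpha: Tau 20–13.
Zeta–Theta: Theta 23–10.
Zeta vs Kappa: Zeta wins 18–15.
Zeta–Alpha: Alpha 19–14.
Theta–Kappa: Theta 18–15.
Theta vs Alpha: Alpha, 17–16.
Kappa vs Alpha: Alpha, 23–10.
No project is unbeaten: Tau loses to Theta; Zeta loses to Tau; Theta loses to Alpha; Kappa loses to Zeta; Alpha loses to Tau. In particular Tau beats Zeta beats Kappa beats Tau is a majority cycle — no Condorcet winner exists.

none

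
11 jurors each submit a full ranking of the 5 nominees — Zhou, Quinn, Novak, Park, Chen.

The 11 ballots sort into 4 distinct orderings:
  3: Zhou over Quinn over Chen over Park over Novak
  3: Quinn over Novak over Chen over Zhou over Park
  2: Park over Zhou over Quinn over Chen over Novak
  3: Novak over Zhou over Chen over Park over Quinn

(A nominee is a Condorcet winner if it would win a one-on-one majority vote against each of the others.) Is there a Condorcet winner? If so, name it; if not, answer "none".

none

Check each pair by majority over 11 ballots:
Zhou–Quinn: Zhou 8–3.
Zhou vs Novak: Novak, 6–5.
Zhou vs Park: Zhou, 9–2.
Zhou vs Chen: Zhou wins 8–3.
Quinn vs Novak: Quinn, 8–3.
Quinn–Park: Quinn 6–5.
Quinn–Chen: Quinn 8–3.
Novak vs Park: Novak wins 6–5.
Novak vs Chen: Novak, 6–5.
Park vs Chen: Chen wins 9–2.
No nominee is unbeaten: Zhou loses to Novak; Quinn loses to Zhou; Novak loses to Quinn; Park loses to Zhou; Chen loses to Zhou. In particular Zhou > Quinn > Novak > Zhou is a majority cycle — no Condorcet winner exists.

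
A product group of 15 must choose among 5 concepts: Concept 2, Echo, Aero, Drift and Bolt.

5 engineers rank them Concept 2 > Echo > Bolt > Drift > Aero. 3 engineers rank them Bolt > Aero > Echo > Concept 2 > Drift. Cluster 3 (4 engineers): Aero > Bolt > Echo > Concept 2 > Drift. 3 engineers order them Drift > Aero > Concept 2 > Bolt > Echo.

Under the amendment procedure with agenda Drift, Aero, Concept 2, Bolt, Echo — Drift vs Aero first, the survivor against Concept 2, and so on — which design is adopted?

Round 1: Drift vs Aero — 8–7, Drift advances.
Round 2: Drift vs Concept 2 — 3–12, Concept 2 advances.
Round 3: Concept 2 vs Bolt — 8–7, Concept 2 advances.
Round 4: Concept 2 vs Echo — 8–7, Concept 2 advances.
The agenda winner is Concept 2.

Concept 2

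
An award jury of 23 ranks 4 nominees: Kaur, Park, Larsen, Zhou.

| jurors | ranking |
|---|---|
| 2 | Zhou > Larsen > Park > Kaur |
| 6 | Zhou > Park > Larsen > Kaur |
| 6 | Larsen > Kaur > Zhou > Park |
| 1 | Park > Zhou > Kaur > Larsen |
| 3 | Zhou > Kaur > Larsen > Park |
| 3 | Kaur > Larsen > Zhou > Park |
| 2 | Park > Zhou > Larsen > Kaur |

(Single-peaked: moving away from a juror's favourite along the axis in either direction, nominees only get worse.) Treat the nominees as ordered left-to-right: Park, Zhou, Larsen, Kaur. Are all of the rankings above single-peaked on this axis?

Axis positions: Park=1, Zhou=2, Larsen=3, Kaur=4.
Bloc 1 (peak Zhou at position 2): ranking walks positions 2-3-1-4, expanding outward from the peak — single-peaked.
Bloc 2 (peak Zhou at position 2): ranking walks positions 2-1-3-4, expanding outward from the peak — single-peaked.
Bloc 3 (peak Larsen at position 3): ranking walks positions 3-4-2-1, expanding outward from the peak — single-peaked.
Bloc 4: ranking walks positions 1-2-4-3; Kaur is ranked above Larsen even though Larsen lies between Kaur and the peak Park on the axis — preferences dip and rise again. Not single-peaked.
Bloc 5: ranking walks positions 2-4-3-1; Kaur is ranked above Larsen even though Larsen lies between Kaur and the peak Zhou on the axis — preferences dip and rise again. Not single-peaked.
Bloc 6 (peak Kaur at position 4): ranking walks positions 4-3-2-1, expanding outward from the peak — single-peaked.
Bloc 7 (peak Park at position 1): ranking walks positions 1-2-3-4, expanding outward from the peak — single-peaked.
Bloc 4 violates single-peakedness, so the profile is not single-peaked on this axis.

no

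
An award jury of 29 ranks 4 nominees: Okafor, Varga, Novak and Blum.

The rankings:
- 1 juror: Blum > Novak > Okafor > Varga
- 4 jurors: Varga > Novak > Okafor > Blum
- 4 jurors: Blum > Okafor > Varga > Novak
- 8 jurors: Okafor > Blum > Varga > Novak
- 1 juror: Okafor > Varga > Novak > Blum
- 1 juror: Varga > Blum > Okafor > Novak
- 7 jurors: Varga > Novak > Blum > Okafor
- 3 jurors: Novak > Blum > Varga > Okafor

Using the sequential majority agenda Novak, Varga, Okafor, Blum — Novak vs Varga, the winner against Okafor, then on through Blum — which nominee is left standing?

Round 1: Novak vs Varga — 4–25, Varga advances.
Round 2: Varga vs Okafor — 15–14, Varga advances.
Round 3: Varga vs Blum — 13–16, Blum advances.
The agenda winner is Blum.

Blum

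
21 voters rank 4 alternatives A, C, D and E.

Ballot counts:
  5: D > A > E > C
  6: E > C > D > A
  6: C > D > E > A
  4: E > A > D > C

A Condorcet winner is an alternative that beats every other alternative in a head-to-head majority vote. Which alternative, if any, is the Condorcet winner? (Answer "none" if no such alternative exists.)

none

Head-to-head results (21 voters):
A vs C: A preferred on 5+4 = 9 ballots; C wins 12–9.
A vs D: 4 for A, 17 for D — D by 17–4.
A vs E: 5 to 16, E.
C vs D: 6+6 = 12 for C, 9 for D — C by 12–9.
C vs E: C is ranked higher on 6 ballots, E on 15. E wins 15–6.
D vs E: 11 to 10, D.
Each alternative drops at least one matchup (A loses to C; C loses to E; D loses to C; E loses to D); the cycle C beats D beats E beats C rules out a Condorcet winner.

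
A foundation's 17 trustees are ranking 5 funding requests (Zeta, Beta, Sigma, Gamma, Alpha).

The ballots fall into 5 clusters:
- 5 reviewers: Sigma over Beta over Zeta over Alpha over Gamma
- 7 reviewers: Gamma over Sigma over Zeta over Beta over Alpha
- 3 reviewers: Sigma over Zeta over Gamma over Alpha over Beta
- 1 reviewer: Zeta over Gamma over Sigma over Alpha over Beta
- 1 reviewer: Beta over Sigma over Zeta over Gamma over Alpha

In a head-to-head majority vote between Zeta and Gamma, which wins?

Zeta

Ballots ranking Zeta above Gamma: 5 + 3 + 1 + 1 = 10.
Ballots ranking Gamma above Zeta: 17 − 10 = 7.
Zeta wins the head-to-head 10–7.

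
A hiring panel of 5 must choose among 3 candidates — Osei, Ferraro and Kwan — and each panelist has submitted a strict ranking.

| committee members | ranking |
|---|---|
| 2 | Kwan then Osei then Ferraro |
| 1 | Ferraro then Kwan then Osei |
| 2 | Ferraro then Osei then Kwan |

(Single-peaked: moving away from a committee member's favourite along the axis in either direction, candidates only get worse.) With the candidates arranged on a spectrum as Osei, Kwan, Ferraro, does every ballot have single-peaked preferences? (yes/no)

no

Axis positions: Osei=1, Kwan=2, Ferraro=3.
Faction 1 (peak Kwan at position 2): ranking walks positions 2-1-3, expanding outward from the peak — single-peaked.
Faction 2 (peak Ferraro at position 3): ranking walks positions 3-2-1, expanding outward from the peak — single-peaked.
Faction 3: ranking walks positions 3-1-2; Osei is ranked above Kwan even though Kwan lies between Osei and the peak Ferraro on the axis — preferences dip and rise again. Not single-peaked.
Faction 3 violates single-peakedness, so the profile is not single-peaked on this axis.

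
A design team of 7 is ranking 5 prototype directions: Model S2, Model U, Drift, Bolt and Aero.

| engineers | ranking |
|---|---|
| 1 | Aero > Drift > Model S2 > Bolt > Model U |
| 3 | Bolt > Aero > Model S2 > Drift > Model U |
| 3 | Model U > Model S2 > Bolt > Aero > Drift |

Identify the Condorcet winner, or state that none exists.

Head-to-head results (7 engineers):
Model S2 vs Model U: Model S2 preferred on 1+3 = 4 ballots; Model S2 wins 4–3.
Model S2 vs Drift: 6 to 1, Model S2.
Model S2 vs Bolt: 1+3 = 4 for Model S2, 3 for Bolt — Model S2 by 4–3.
Model S2 vs Aero: 3 for Model S2, 4 for Aero — Aero by 4–3.
Model U vs Drift: Model U is ranked higher on 3 ballots, Drift on 4. Drift wins 4–3.
Model U vs Bolt: 3 for Model U, 4 for Bolt — Bolt by 4–3.
Model U vs Aero: 3 to 4, Aero.
Drift vs Bolt: 1 for Drift, 6 for Bolt — Bolt by 6–1.
Drift vs Aero: 0 to 7, Aero.
Bolt vs Aero: Bolt is ranked higher on 3+3 = 6 ballots, Aero on 1. Bolt wins 6–1.
Every design loses at least once (Model S2 loses to Aero; Model U loses to Model S2; Drift loses to Model S2; Bolt loses to Model S2; Aero loses to Bolt). The majority relation contains the cycle Model S2 > Bolt > Aero > Model S2, so there is no Condorcet winner.

none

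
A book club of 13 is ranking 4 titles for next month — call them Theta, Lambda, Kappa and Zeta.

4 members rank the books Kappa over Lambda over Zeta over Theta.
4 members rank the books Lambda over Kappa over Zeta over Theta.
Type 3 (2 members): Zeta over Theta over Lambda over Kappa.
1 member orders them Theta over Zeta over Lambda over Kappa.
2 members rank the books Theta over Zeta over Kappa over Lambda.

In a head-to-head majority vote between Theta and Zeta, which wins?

Ballots ranking Theta above Zeta: 1 + 2 = 3.
Ballots ranking Zeta above Theta: 13 − 3 = 10.
Zeta wins the head-to-head 10–3.

Zeta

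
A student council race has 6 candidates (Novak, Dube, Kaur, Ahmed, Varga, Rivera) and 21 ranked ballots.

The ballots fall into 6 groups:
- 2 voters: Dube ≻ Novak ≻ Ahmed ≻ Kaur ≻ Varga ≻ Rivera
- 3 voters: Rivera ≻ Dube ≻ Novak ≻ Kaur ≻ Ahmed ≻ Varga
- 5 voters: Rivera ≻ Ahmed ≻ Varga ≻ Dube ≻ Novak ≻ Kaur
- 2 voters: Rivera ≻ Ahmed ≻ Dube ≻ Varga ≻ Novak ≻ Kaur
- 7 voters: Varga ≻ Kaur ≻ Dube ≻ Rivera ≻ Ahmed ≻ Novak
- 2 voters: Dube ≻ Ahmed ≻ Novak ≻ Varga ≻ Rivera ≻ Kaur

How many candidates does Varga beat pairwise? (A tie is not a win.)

Varga against each rival (21 voters):
Varga vs Novak: 14 to 7, Varga.
Varga vs Dube: 12 to 9, Varga.
Varga vs Kaur: Varga preferred on 5+2+7+2 = 16 ballots; Varga wins 16–5.
Varga vs Ahmed: 7 to 14, Ahmed.
Varga vs Rivera: 2+7+2 = 11 for Varga, 10 for Rivera — Varga by 11–10.
Varga beats Novak, Dube, Kaur, Rivera; loses to Ahmed — 4 pairwise wins.

4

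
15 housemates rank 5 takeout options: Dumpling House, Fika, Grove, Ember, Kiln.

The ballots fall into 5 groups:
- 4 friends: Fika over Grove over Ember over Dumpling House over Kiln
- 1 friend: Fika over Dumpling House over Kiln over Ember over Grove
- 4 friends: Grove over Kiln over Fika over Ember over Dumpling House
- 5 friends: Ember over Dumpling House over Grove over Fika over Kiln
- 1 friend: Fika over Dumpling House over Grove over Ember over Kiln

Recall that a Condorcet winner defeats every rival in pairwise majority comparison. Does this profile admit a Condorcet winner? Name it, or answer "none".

Head-to-head results (15 friends):
Dumpling House vs Fika: Fika wins 10–5.
Dumpling House vs Grove: Grove, 8–7.
Dumpling House–Ember: Ember 13–2.
Dumpling House vs Kiln: Dumpling House, 11–4.
Fika vs Grove: Grove, 9–6.
Fika vs Ember: Fika, 10–5.
Fika vs Kiln: Fika wins 11–4.
Grove–Ember: Grove 9–6.
Grove vs Kiln: Grove wins 14–1.
Ember–Kiln: Ember 10–5.
Grove defeats every rival head-to-head and is the Condorcet winner.

Grove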